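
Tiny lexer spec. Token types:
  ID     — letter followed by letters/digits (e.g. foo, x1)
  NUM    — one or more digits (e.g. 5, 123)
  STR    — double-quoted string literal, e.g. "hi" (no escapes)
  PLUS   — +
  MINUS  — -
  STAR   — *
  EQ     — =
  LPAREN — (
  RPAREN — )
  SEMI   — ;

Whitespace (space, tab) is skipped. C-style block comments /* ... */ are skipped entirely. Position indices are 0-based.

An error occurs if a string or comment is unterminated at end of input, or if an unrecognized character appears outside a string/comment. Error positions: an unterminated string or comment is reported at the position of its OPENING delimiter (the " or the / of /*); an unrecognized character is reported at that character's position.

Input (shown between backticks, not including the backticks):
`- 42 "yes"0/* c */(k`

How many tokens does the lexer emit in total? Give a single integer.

pos=0: emit MINUS '-'
pos=2: emit NUM '42' (now at pos=4)
pos=5: enter STRING mode
pos=5: emit STR "yes" (now at pos=10)
pos=10: emit NUM '0' (now at pos=11)
pos=11: enter COMMENT mode (saw '/*')
exit COMMENT mode (now at pos=18)
pos=18: emit LPAREN '('
pos=19: emit ID 'k' (now at pos=20)
DONE. 6 tokens: [MINUS, NUM, STR, NUM, LPAREN, ID]

Answer: 6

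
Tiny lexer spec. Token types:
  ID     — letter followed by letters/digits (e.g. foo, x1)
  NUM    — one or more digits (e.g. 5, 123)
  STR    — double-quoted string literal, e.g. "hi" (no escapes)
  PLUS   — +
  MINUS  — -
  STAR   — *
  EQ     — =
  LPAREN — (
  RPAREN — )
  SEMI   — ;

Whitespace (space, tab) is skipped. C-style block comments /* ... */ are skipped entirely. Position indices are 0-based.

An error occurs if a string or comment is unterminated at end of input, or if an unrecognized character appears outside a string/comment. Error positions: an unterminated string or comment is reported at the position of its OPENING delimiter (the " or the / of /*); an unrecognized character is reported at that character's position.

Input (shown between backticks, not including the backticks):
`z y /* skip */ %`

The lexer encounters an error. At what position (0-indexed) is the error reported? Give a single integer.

Answer: 15

Derivation:
pos=0: emit ID 'z' (now at pos=1)
pos=2: emit ID 'y' (now at pos=3)
pos=4: enter COMMENT mode (saw '/*')
exit COMMENT mode (now at pos=14)
pos=15: ERROR — unrecognized char '%'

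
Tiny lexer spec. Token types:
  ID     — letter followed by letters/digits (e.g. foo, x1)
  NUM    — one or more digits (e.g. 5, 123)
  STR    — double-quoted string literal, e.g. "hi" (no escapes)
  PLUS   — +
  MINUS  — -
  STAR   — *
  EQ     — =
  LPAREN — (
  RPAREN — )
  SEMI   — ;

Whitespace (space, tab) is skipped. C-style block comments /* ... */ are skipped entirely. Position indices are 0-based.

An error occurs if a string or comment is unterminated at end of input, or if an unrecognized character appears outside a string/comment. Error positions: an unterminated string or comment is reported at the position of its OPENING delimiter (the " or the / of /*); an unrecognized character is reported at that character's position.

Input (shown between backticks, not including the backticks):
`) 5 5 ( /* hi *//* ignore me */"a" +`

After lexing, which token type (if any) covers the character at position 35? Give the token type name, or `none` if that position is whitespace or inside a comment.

pos=0: emit RPAREN ')'
pos=2: emit NUM '5' (now at pos=3)
pos=4: emit NUM '5' (now at pos=5)
pos=6: emit LPAREN '('
pos=8: enter COMMENT mode (saw '/*')
exit COMMENT mode (now at pos=16)
pos=16: enter COMMENT mode (saw '/*')
exit COMMENT mode (now at pos=31)
pos=31: enter STRING mode
pos=31: emit STR "a" (now at pos=34)
pos=35: emit PLUS '+'
DONE. 6 tokens: [RPAREN, NUM, NUM, LPAREN, STR, PLUS]
Position 35: char is '+' -> PLUS

Answer: PLUS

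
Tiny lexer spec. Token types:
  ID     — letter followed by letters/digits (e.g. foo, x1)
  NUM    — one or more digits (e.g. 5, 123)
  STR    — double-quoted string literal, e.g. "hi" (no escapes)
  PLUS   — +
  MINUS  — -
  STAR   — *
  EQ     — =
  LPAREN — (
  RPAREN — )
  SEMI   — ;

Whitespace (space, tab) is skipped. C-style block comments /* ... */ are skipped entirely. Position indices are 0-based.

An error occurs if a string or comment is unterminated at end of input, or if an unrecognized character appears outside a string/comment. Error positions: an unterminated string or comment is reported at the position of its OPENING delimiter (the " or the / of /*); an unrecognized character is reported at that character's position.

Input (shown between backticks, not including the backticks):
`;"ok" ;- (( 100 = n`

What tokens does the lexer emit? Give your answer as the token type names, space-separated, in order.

Answer: SEMI STR SEMI MINUS LPAREN LPAREN NUM EQ ID

Derivation:
pos=0: emit SEMI ';'
pos=1: enter STRING mode
pos=1: emit STR "ok" (now at pos=5)
pos=6: emit SEMI ';'
pos=7: emit MINUS '-'
pos=9: emit LPAREN '('
pos=10: emit LPAREN '('
pos=12: emit NUM '100' (now at pos=15)
pos=16: emit EQ '='
pos=18: emit ID 'n' (now at pos=19)
DONE. 9 tokens: [SEMI, STR, SEMI, MINUS, LPAREN, LPAREN, NUM, EQ, ID]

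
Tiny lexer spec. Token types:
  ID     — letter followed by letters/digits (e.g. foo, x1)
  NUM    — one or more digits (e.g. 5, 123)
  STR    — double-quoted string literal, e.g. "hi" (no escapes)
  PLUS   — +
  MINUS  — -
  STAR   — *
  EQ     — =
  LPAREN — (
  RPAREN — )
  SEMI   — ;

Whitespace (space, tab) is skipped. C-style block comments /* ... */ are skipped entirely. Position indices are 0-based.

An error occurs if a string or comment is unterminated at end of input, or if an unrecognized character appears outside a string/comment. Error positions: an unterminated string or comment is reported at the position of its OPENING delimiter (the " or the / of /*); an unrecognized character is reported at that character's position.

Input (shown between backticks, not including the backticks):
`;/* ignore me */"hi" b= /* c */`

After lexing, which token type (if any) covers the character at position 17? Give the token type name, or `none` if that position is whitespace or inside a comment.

Answer: STR

Derivation:
pos=0: emit SEMI ';'
pos=1: enter COMMENT mode (saw '/*')
exit COMMENT mode (now at pos=16)
pos=16: enter STRING mode
pos=16: emit STR "hi" (now at pos=20)
pos=21: emit ID 'b' (now at pos=22)
pos=22: emit EQ '='
pos=24: enter COMMENT mode (saw '/*')
exit COMMENT mode (now at pos=31)
DONE. 4 tokens: [SEMI, STR, ID, EQ]
Position 17: char is 'h' -> STR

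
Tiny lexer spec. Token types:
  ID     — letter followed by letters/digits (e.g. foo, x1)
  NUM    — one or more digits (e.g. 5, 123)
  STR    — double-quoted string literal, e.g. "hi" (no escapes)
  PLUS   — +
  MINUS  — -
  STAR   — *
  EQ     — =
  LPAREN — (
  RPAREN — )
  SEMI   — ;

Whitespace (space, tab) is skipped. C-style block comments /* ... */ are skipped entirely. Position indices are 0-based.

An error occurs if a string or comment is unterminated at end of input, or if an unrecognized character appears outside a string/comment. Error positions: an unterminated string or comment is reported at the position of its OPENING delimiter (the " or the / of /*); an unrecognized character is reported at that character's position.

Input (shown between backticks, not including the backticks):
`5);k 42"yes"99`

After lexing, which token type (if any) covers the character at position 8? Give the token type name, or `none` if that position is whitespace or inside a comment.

Answer: STR

Derivation:
pos=0: emit NUM '5' (now at pos=1)
pos=1: emit RPAREN ')'
pos=2: emit SEMI ';'
pos=3: emit ID 'k' (now at pos=4)
pos=5: emit NUM '42' (now at pos=7)
pos=7: enter STRING mode
pos=7: emit STR "yes" (now at pos=12)
pos=12: emit NUM '99' (now at pos=14)
DONE. 7 tokens: [NUM, RPAREN, SEMI, ID, NUM, STR, NUM]
Position 8: char is 'y' -> STR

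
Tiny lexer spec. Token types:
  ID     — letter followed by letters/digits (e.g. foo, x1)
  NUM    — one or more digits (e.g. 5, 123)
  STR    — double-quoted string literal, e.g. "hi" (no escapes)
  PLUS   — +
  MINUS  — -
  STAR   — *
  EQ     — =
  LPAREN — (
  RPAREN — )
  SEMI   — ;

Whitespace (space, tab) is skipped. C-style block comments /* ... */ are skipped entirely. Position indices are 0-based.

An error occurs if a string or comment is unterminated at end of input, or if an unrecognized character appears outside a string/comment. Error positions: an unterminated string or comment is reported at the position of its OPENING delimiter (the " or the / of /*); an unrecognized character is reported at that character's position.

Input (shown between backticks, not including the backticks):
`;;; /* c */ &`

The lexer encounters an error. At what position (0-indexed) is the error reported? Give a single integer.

Answer: 12

Derivation:
pos=0: emit SEMI ';'
pos=1: emit SEMI ';'
pos=2: emit SEMI ';'
pos=4: enter COMMENT mode (saw '/*')
exit COMMENT mode (now at pos=11)
pos=12: ERROR — unrecognized char '&'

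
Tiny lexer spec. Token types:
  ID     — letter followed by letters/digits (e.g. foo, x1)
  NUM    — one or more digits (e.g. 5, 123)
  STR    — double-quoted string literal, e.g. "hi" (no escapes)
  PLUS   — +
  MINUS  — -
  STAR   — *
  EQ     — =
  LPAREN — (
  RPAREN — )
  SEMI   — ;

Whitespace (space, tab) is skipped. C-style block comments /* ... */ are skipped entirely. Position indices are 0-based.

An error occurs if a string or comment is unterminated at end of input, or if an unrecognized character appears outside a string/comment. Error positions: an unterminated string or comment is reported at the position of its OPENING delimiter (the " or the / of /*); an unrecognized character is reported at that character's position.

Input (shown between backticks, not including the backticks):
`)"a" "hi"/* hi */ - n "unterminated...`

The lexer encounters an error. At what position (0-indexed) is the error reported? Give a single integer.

Answer: 22

Derivation:
pos=0: emit RPAREN ')'
pos=1: enter STRING mode
pos=1: emit STR "a" (now at pos=4)
pos=5: enter STRING mode
pos=5: emit STR "hi" (now at pos=9)
pos=9: enter COMMENT mode (saw '/*')
exit COMMENT mode (now at pos=17)
pos=18: emit MINUS '-'
pos=20: emit ID 'n' (now at pos=21)
pos=22: enter STRING mode
pos=22: ERROR — unterminated string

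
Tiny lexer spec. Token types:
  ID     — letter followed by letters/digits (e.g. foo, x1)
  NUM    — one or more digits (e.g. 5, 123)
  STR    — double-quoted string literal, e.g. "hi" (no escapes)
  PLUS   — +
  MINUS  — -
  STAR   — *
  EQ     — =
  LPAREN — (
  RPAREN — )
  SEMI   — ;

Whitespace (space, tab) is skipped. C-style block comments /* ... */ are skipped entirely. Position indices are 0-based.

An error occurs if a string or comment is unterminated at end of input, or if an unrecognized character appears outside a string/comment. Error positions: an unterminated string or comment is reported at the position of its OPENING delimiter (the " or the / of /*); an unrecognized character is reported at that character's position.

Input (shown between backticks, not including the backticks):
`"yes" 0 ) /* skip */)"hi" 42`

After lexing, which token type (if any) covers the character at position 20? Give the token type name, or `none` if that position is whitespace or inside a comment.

Answer: RPAREN

Derivation:
pos=0: enter STRING mode
pos=0: emit STR "yes" (now at pos=5)
pos=6: emit NUM '0' (now at pos=7)
pos=8: emit RPAREN ')'
pos=10: enter COMMENT mode (saw '/*')
exit COMMENT mode (now at pos=20)
pos=20: emit RPAREN ')'
pos=21: enter STRING mode
pos=21: emit STR "hi" (now at pos=25)
pos=26: emit NUM '42' (now at pos=28)
DONE. 6 tokens: [STR, NUM, RPAREN, RPAREN, STR, NUM]
Position 20: char is ')' -> RPAREN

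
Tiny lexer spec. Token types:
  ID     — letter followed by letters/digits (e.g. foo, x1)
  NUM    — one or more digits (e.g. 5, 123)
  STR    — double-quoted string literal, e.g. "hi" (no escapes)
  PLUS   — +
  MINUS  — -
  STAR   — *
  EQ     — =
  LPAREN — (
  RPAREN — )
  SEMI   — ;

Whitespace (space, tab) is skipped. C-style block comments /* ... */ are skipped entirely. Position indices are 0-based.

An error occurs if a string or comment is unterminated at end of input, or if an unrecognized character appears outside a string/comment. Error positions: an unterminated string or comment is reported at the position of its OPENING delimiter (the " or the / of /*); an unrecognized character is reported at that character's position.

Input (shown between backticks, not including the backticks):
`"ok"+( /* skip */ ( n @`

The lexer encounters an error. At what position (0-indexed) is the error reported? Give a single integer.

Answer: 22

Derivation:
pos=0: enter STRING mode
pos=0: emit STR "ok" (now at pos=4)
pos=4: emit PLUS '+'
pos=5: emit LPAREN '('
pos=7: enter COMMENT mode (saw '/*')
exit COMMENT mode (now at pos=17)
pos=18: emit LPAREN '('
pos=20: emit ID 'n' (now at pos=21)
pos=22: ERROR — unrecognized char '@'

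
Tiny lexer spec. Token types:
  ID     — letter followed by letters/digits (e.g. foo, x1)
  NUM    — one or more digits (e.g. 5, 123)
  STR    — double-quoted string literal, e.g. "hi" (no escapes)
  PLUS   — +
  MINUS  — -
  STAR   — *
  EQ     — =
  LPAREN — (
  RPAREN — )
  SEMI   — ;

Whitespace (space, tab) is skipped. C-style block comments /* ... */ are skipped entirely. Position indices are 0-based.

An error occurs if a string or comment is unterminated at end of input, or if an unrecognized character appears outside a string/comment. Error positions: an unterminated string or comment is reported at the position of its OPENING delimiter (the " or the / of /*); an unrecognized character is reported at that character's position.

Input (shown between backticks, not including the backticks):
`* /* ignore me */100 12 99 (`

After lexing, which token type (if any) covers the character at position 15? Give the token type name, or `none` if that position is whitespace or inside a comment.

Answer: none

Derivation:
pos=0: emit STAR '*'
pos=2: enter COMMENT mode (saw '/*')
exit COMMENT mode (now at pos=17)
pos=17: emit NUM '100' (now at pos=20)
pos=21: emit NUM '12' (now at pos=23)
pos=24: emit NUM '99' (now at pos=26)
pos=27: emit LPAREN '('
DONE. 5 tokens: [STAR, NUM, NUM, NUM, LPAREN]
Position 15: char is '*' -> none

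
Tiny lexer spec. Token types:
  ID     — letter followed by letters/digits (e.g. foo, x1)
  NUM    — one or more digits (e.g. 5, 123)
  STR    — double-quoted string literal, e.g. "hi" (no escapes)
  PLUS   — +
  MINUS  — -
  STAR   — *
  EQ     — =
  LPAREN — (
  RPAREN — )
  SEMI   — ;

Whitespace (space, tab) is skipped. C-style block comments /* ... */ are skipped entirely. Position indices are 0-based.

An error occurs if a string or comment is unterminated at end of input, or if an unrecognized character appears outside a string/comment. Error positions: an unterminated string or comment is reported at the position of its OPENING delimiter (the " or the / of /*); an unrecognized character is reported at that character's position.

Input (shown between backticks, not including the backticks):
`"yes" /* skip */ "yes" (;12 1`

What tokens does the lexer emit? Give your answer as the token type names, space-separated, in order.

pos=0: enter STRING mode
pos=0: emit STR "yes" (now at pos=5)
pos=6: enter COMMENT mode (saw '/*')
exit COMMENT mode (now at pos=16)
pos=17: enter STRING mode
pos=17: emit STR "yes" (now at pos=22)
pos=23: emit LPAREN '('
pos=24: emit SEMI ';'
pos=25: emit NUM '12' (now at pos=27)
pos=28: emit NUM '1' (now at pos=29)
DONE. 6 tokens: [STR, STR, LPAREN, SEMI, NUM, NUM]

Answer: STR STR LPAREN SEMI NUM NUM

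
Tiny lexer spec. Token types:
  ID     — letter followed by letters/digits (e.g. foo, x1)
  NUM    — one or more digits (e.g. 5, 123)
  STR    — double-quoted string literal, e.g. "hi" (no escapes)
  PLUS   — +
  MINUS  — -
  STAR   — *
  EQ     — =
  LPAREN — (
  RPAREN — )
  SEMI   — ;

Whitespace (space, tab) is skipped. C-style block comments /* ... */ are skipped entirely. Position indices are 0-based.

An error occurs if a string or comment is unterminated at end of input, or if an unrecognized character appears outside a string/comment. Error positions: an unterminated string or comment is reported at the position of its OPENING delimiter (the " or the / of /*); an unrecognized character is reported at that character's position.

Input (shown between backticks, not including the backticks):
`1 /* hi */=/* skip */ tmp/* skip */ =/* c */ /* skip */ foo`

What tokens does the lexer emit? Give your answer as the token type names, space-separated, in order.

pos=0: emit NUM '1' (now at pos=1)
pos=2: enter COMMENT mode (saw '/*')
exit COMMENT mode (now at pos=10)
pos=10: emit EQ '='
pos=11: enter COMMENT mode (saw '/*')
exit COMMENT mode (now at pos=21)
pos=22: emit ID 'tmp' (now at pos=25)
pos=25: enter COMMENT mode (saw '/*')
exit COMMENT mode (now at pos=35)
pos=36: emit EQ '='
pos=37: enter COMMENT mode (saw '/*')
exit COMMENT mode (now at pos=44)
pos=45: enter COMMENT mode (saw '/*')
exit COMMENT mode (now at pos=55)
pos=56: emit ID 'foo' (now at pos=59)
DONE. 5 tokens: [NUM, EQ, ID, EQ, ID]

Answer: NUM EQ ID EQ ID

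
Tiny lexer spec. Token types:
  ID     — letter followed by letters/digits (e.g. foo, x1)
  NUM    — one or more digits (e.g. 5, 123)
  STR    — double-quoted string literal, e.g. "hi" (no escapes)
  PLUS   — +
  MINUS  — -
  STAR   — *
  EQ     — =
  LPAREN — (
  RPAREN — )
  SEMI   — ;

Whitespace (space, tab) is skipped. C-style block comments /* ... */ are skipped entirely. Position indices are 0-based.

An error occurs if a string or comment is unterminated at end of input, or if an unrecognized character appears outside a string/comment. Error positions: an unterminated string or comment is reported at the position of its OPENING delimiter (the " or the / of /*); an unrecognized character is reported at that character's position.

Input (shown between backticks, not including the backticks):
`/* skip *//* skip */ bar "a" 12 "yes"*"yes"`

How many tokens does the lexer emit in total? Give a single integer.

pos=0: enter COMMENT mode (saw '/*')
exit COMMENT mode (now at pos=10)
pos=10: enter COMMENT mode (saw '/*')
exit COMMENT mode (now at pos=20)
pos=21: emit ID 'bar' (now at pos=24)
pos=25: enter STRING mode
pos=25: emit STR "a" (now at pos=28)
pos=29: emit NUM '12' (now at pos=31)
pos=32: enter STRING mode
pos=32: emit STR "yes" (now at pos=37)
pos=37: emit STAR '*'
pos=38: enter STRING mode
pos=38: emit STR "yes" (now at pos=43)
DONE. 6 tokens: [ID, STR, NUM, STR, STAR, STR]

Answer: 6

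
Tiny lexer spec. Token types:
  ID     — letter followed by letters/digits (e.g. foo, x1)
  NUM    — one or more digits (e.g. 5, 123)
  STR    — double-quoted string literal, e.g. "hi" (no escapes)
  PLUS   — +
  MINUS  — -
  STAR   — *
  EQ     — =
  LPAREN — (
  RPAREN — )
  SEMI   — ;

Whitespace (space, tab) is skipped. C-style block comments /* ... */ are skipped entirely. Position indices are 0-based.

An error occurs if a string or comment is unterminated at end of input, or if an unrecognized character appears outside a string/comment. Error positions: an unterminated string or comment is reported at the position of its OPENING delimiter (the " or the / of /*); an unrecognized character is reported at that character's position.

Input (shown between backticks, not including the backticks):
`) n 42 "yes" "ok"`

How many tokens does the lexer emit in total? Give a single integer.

Answer: 5

Derivation:
pos=0: emit RPAREN ')'
pos=2: emit ID 'n' (now at pos=3)
pos=4: emit NUM '42' (now at pos=6)
pos=7: enter STRING mode
pos=7: emit STR "yes" (now at pos=12)
pos=13: enter STRING mode
pos=13: emit STR "ok" (now at pos=17)
DONE. 5 tokens: [RPAREN, ID, NUM, STR, STR]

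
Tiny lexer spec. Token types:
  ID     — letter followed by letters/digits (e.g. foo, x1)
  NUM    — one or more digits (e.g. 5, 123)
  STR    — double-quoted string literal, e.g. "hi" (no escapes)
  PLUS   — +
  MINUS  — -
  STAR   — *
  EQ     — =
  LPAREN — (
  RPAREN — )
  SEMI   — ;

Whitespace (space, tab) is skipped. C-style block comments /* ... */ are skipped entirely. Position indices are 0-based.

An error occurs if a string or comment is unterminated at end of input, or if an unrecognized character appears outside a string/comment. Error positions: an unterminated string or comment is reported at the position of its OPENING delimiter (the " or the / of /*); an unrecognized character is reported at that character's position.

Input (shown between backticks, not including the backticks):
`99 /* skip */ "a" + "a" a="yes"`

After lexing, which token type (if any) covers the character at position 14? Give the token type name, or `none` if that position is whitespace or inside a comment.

pos=0: emit NUM '99' (now at pos=2)
pos=3: enter COMMENT mode (saw '/*')
exit COMMENT mode (now at pos=13)
pos=14: enter STRING mode
pos=14: emit STR "a" (now at pos=17)
pos=18: emit PLUS '+'
pos=20: enter STRING mode
pos=20: emit STR "a" (now at pos=23)
pos=24: emit ID 'a' (now at pos=25)
pos=25: emit EQ '='
pos=26: enter STRING mode
pos=26: emit STR "yes" (now at pos=31)
DONE. 7 tokens: [NUM, STR, PLUS, STR, ID, EQ, STR]
Position 14: char is '"' -> STR

Answer: STR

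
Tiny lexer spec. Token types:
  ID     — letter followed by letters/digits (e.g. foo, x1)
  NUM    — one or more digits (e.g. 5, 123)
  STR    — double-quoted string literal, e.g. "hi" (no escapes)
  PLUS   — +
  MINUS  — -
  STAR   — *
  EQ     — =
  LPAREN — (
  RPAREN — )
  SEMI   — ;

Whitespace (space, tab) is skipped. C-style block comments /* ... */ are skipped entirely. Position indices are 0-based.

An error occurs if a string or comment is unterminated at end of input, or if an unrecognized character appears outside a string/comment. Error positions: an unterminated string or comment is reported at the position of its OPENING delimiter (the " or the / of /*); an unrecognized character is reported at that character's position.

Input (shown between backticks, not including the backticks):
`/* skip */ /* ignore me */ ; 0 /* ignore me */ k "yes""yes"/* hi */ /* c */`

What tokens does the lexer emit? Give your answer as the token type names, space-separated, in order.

pos=0: enter COMMENT mode (saw '/*')
exit COMMENT mode (now at pos=10)
pos=11: enter COMMENT mode (saw '/*')
exit COMMENT mode (now at pos=26)
pos=27: emit SEMI ';'
pos=29: emit NUM '0' (now at pos=30)
pos=31: enter COMMENT mode (saw '/*')
exit COMMENT mode (now at pos=46)
pos=47: emit ID 'k' (now at pos=48)
pos=49: enter STRING mode
pos=49: emit STR "yes" (now at pos=54)
pos=54: enter STRING mode
pos=54: emit STR "yes" (now at pos=59)
pos=59: enter COMMENT mode (saw '/*')
exit COMMENT mode (now at pos=67)
pos=68: enter COMMENT mode (saw '/*')
exit COMMENT mode (now at pos=75)
DONE. 5 tokens: [SEMI, NUM, ID, STR, STR]

Answer: SEMI NUM ID STR STR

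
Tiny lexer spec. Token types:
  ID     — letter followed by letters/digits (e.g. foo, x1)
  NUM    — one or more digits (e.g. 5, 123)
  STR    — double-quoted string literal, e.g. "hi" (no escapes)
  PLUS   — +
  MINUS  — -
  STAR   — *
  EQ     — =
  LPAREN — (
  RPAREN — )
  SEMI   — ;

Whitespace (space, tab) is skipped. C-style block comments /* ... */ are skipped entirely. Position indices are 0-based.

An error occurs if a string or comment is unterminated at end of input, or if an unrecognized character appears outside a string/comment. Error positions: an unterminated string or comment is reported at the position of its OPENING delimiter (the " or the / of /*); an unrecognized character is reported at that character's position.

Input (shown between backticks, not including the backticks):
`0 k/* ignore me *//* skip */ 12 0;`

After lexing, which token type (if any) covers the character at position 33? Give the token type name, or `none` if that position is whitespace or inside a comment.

pos=0: emit NUM '0' (now at pos=1)
pos=2: emit ID 'k' (now at pos=3)
pos=3: enter COMMENT mode (saw '/*')
exit COMMENT mode (now at pos=18)
pos=18: enter COMMENT mode (saw '/*')
exit COMMENT mode (now at pos=28)
pos=29: emit NUM '12' (now at pos=31)
pos=32: emit NUM '0' (now at pos=33)
pos=33: emit SEMI ';'
DONE. 5 tokens: [NUM, ID, NUM, NUM, SEMI]
Position 33: char is ';' -> SEMI

Answer: SEMI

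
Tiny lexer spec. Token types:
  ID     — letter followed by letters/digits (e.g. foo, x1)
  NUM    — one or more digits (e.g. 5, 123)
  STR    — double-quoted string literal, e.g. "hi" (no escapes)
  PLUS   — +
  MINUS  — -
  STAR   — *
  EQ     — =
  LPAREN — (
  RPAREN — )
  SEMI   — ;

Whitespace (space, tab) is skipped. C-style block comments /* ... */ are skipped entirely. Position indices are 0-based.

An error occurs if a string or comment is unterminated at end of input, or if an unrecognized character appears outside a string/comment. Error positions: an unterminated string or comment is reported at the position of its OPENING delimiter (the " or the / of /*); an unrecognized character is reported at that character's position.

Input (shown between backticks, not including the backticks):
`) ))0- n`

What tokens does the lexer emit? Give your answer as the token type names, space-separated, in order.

Answer: RPAREN RPAREN RPAREN NUM MINUS ID

Derivation:
pos=0: emit RPAREN ')'
pos=2: emit RPAREN ')'
pos=3: emit RPAREN ')'
pos=4: emit NUM '0' (now at pos=5)
pos=5: emit MINUS '-'
pos=7: emit ID 'n' (now at pos=8)
DONE. 6 tokens: [RPAREN, RPAREN, RPAREN, NUM, MINUS, ID]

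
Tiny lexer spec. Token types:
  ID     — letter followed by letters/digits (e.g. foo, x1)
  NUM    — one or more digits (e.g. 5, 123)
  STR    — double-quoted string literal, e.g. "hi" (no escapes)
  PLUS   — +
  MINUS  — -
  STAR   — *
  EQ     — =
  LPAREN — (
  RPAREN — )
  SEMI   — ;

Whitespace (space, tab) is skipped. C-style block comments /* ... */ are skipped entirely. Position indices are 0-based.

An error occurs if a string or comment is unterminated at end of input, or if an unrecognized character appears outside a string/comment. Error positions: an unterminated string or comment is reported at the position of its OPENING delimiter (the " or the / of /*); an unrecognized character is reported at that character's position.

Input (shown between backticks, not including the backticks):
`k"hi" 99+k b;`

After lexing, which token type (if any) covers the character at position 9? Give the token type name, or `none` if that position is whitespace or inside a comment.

Answer: ID

Derivation:
pos=0: emit ID 'k' (now at pos=1)
pos=1: enter STRING mode
pos=1: emit STR "hi" (now at pos=5)
pos=6: emit NUM '99' (now at pos=8)
pos=8: emit PLUS '+'
pos=9: emit ID 'k' (now at pos=10)
pos=11: emit ID 'b' (now at pos=12)
pos=12: emit SEMI ';'
DONE. 7 tokens: [ID, STR, NUM, PLUS, ID, ID, SEMI]
Position 9: char is 'k' -> ID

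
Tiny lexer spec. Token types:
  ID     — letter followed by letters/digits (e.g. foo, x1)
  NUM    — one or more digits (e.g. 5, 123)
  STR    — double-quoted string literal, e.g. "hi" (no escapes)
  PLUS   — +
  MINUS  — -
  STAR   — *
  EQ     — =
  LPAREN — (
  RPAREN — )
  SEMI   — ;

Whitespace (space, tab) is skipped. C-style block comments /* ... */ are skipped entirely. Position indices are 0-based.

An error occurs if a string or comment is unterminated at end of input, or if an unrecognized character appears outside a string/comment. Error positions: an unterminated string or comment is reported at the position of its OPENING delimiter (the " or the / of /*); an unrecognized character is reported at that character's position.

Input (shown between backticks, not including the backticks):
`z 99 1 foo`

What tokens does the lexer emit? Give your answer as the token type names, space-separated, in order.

pos=0: emit ID 'z' (now at pos=1)
pos=2: emit NUM '99' (now at pos=4)
pos=5: emit NUM '1' (now at pos=6)
pos=7: emit ID 'foo' (now at pos=10)
DONE. 4 tokens: [ID, NUM, NUM, ID]

Answer: ID NUM NUM ID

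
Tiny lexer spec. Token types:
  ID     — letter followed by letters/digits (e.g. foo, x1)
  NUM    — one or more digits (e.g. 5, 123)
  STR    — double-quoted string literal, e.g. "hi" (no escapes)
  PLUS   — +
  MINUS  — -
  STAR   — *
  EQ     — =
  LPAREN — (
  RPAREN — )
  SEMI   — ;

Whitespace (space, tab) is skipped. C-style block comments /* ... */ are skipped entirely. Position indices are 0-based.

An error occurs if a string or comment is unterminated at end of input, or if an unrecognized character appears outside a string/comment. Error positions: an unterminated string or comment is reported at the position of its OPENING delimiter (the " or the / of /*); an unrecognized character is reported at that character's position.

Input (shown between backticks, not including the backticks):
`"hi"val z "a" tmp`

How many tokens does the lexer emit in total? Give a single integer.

Answer: 5

Derivation:
pos=0: enter STRING mode
pos=0: emit STR "hi" (now at pos=4)
pos=4: emit ID 'val' (now at pos=7)
pos=8: emit ID 'z' (now at pos=9)
pos=10: enter STRING mode
pos=10: emit STR "a" (now at pos=13)
pos=14: emit ID 'tmp' (now at pos=17)
DONE. 5 tokens: [STR, ID, ID, STR, ID]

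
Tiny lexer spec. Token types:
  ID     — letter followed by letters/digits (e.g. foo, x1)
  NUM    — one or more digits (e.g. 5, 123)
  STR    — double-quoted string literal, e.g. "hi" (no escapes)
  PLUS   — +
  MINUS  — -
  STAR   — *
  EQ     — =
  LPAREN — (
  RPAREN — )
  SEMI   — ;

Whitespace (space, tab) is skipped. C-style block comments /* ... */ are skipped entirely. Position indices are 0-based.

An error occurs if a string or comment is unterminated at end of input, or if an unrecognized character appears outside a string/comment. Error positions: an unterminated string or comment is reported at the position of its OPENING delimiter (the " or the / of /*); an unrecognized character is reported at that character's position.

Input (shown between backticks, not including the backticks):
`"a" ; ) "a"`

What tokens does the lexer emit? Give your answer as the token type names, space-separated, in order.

pos=0: enter STRING mode
pos=0: emit STR "a" (now at pos=3)
pos=4: emit SEMI ';'
pos=6: emit RPAREN ')'
pos=8: enter STRING mode
pos=8: emit STR "a" (now at pos=11)
DONE. 4 tokens: [STR, SEMI, RPAREN, STR]

Answer: STR SEMI RPAREN STR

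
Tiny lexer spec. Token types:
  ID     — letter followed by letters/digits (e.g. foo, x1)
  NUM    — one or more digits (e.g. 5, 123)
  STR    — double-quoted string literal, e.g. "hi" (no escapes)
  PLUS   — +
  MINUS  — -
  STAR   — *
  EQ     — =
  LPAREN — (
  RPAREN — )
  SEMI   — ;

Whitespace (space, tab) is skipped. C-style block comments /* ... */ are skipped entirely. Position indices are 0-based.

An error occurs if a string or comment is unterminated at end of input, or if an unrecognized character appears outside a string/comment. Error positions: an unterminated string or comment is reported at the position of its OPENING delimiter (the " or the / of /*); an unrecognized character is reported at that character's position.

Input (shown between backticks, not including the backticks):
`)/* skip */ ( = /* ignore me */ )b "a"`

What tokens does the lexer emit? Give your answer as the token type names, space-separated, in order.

Answer: RPAREN LPAREN EQ RPAREN ID STR

Derivation:
pos=0: emit RPAREN ')'
pos=1: enter COMMENT mode (saw '/*')
exit COMMENT mode (now at pos=11)
pos=12: emit LPAREN '('
pos=14: emit EQ '='
pos=16: enter COMMENT mode (saw '/*')
exit COMMENT mode (now at pos=31)
pos=32: emit RPAREN ')'
pos=33: emit ID 'b' (now at pos=34)
pos=35: enter STRING mode
pos=35: emit STR "a" (now at pos=38)
DONE. 6 tokens: [RPAREN, LPAREN, EQ, RPAREN, ID, STR]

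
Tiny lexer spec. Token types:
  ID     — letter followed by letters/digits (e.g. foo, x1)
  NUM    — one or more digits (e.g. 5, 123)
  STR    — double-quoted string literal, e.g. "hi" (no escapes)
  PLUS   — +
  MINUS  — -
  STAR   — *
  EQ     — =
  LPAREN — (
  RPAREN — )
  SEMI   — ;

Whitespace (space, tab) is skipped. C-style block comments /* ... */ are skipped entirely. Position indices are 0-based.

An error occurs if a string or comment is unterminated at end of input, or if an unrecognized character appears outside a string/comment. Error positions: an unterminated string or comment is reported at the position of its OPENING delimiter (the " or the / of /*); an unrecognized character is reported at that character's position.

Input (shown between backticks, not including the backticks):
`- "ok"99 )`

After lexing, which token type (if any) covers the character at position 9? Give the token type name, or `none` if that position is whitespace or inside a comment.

Answer: RPAREN

Derivation:
pos=0: emit MINUS '-'
pos=2: enter STRING mode
pos=2: emit STR "ok" (now at pos=6)
pos=6: emit NUM '99' (now at pos=8)
pos=9: emit RPAREN ')'
DONE. 4 tokens: [MINUS, STR, NUM, RPAREN]
Position 9: char is ')' -> RPAREN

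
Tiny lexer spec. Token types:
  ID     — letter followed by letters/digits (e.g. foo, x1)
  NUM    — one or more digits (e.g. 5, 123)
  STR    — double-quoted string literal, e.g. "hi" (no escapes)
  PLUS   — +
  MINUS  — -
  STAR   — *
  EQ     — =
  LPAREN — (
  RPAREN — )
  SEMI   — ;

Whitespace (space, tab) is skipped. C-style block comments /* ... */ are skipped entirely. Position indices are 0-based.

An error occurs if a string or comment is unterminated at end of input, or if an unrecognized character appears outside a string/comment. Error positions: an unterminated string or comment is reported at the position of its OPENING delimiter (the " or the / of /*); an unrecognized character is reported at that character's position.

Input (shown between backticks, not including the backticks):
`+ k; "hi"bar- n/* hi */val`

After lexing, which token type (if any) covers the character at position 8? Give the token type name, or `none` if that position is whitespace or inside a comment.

Answer: STR

Derivation:
pos=0: emit PLUS '+'
pos=2: emit ID 'k' (now at pos=3)
pos=3: emit SEMI ';'
pos=5: enter STRING mode
pos=5: emit STR "hi" (now at pos=9)
pos=9: emit ID 'bar' (now at pos=12)
pos=12: emit MINUS '-'
pos=14: emit ID 'n' (now at pos=15)
pos=15: enter COMMENT mode (saw '/*')
exit COMMENT mode (now at pos=23)
pos=23: emit ID 'val' (now at pos=26)
DONE. 8 tokens: [PLUS, ID, SEMI, STR, ID, MINUS, ID, ID]
Position 8: char is '"' -> STR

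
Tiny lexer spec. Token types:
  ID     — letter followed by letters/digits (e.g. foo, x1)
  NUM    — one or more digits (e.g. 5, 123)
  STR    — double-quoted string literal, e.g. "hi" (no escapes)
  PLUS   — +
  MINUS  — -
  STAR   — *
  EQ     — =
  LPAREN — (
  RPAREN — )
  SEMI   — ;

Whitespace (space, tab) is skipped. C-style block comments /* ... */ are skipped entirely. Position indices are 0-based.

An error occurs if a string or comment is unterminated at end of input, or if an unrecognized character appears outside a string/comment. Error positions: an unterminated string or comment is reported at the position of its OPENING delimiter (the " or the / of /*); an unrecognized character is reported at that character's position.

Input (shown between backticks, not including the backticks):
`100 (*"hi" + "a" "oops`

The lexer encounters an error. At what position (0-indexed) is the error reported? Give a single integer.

Answer: 17

Derivation:
pos=0: emit NUM '100' (now at pos=3)
pos=4: emit LPAREN '('
pos=5: emit STAR '*'
pos=6: enter STRING mode
pos=6: emit STR "hi" (now at pos=10)
pos=11: emit PLUS '+'
pos=13: enter STRING mode
pos=13: emit STR "a" (now at pos=16)
pos=17: enter STRING mode
pos=17: ERROR — unterminated string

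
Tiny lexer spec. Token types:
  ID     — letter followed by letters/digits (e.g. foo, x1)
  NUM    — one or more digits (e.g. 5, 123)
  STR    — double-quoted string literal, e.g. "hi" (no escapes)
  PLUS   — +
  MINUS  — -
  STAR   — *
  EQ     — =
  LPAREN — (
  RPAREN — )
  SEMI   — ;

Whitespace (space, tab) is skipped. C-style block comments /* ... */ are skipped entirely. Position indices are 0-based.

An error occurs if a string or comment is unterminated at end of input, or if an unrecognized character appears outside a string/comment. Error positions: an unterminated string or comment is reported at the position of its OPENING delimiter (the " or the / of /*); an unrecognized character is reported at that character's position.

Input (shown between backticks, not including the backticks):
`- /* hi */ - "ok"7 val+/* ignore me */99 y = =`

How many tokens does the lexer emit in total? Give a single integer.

pos=0: emit MINUS '-'
pos=2: enter COMMENT mode (saw '/*')
exit COMMENT mode (now at pos=10)
pos=11: emit MINUS '-'
pos=13: enter STRING mode
pos=13: emit STR "ok" (now at pos=17)
pos=17: emit NUM '7' (now at pos=18)
pos=19: emit ID 'val' (now at pos=22)
pos=22: emit PLUS '+'
pos=23: enter COMMENT mode (saw '/*')
exit COMMENT mode (now at pos=38)
pos=38: emit NUM '99' (now at pos=40)
pos=41: emit ID 'y' (now at pos=42)
pos=43: emit EQ '='
pos=45: emit EQ '='
DONE. 10 tokens: [MINUS, MINUS, STR, NUM, ID, PLUS, NUM, ID, EQ, EQ]

Answer: 10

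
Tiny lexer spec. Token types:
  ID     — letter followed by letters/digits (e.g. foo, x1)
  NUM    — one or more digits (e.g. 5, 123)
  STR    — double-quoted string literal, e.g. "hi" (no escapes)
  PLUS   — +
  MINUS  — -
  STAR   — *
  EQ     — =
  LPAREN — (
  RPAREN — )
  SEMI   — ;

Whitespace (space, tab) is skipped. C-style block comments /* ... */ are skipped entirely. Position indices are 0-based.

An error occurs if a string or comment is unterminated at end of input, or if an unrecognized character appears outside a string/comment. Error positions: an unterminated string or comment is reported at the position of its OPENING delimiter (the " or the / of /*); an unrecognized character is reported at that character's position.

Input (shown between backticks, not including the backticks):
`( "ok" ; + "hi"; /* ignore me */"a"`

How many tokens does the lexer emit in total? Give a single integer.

pos=0: emit LPAREN '('
pos=2: enter STRING mode
pos=2: emit STR "ok" (now at pos=6)
pos=7: emit SEMI ';'
pos=9: emit PLUS '+'
pos=11: enter STRING mode
pos=11: emit STR "hi" (now at pos=15)
pos=15: emit SEMI ';'
pos=17: enter COMMENT mode (saw '/*')
exit COMMENT mode (now at pos=32)
pos=32: enter STRING mode
pos=32: emit STR "a" (now at pos=35)
DONE. 7 tokens: [LPAREN, STR, SEMI, PLUS, STR, SEMI, STR]

Answer: 7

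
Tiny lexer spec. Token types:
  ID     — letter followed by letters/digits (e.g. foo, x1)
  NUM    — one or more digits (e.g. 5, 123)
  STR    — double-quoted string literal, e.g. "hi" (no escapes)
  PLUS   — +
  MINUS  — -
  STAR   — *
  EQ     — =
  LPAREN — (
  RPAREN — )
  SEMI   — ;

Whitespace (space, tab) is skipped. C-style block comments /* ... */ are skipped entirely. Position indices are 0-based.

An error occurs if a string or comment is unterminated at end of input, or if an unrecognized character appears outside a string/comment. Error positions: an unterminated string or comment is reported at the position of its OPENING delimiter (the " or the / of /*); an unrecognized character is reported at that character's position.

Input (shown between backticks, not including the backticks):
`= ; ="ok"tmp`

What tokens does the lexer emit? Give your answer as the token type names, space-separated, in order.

Answer: EQ SEMI EQ STR ID

Derivation:
pos=0: emit EQ '='
pos=2: emit SEMI ';'
pos=4: emit EQ '='
pos=5: enter STRING mode
pos=5: emit STR "ok" (now at pos=9)
pos=9: emit ID 'tmp' (now at pos=12)
DONE. 5 tokens: [EQ, SEMI, EQ, STR, ID]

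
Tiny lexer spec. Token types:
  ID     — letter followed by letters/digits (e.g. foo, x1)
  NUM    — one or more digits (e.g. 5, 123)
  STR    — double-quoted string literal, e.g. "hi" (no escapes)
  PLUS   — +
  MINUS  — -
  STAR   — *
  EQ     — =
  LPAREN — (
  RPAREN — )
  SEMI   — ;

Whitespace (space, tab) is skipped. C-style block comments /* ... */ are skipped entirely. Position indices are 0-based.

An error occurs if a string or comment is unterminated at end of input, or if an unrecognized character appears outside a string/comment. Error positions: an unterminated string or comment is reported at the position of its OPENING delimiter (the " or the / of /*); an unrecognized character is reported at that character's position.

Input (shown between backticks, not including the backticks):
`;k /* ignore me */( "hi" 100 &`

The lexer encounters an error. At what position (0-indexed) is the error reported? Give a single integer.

pos=0: emit SEMI ';'
pos=1: emit ID 'k' (now at pos=2)
pos=3: enter COMMENT mode (saw '/*')
exit COMMENT mode (now at pos=18)
pos=18: emit LPAREN '('
pos=20: enter STRING mode
pos=20: emit STR "hi" (now at pos=24)
pos=25: emit NUM '100' (now at pos=28)
pos=29: ERROR — unrecognized char '&'

Answer: 29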